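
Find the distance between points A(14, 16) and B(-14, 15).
Using the distance formula: d = sqrt((x₂-x₁)² + (y₂-y₁)²)
dx = (-14) - 14 = -28
dy = 15 - 16 = -1
d = sqrt((-28)² + (-1)²) = sqrt(784 + 1) = sqrt(785) = 28.02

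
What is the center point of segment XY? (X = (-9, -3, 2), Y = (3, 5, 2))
Midpoint = ((-9+3)/2, (-3+5)/2, (2+2)/2) = (-3, 1, 2)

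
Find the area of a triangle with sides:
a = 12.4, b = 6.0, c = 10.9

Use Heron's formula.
s = (a+b+c)/2 = (12.4+6.0+10.9)/2 = 14.65
A = √(s(s-a)(s-b)(s-c)) = √(14.65·2.25·8.65·3.75)
A = √1069.22 = 32.7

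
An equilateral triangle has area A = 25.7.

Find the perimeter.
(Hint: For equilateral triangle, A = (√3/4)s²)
A = (√3/4)s²  →  s² = 4A/√3 = 4·25.7/√3 = 59.3516
s = 7.704
Perimeter = 3s = 23.11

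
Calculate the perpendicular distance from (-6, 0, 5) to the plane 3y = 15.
d = |0(-6) + 3(0) + 0(5) - (15)| / √(0² + 3² + 0²) = 15/√9 = 5.0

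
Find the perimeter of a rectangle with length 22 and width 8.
Perimeter = 2 * (length + width)
Perimeter = 2 * (22 + 8)
Perimeter = 2 * 30
Perimeter = 60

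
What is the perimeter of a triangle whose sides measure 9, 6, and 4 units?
Perimeter = sum of all sides
Perimeter = 9 + 6 + 4
Perimeter = 19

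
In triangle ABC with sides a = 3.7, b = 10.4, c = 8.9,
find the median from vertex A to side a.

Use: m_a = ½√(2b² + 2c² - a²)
m_a = ½√(2·10.4² + 2·8.9² - 3.7²)
m_a = ½√(216.32 + 158.42 - 13.69) = ½√361.05 = 9.501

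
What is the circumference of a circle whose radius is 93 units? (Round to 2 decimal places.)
Circumference = 2 * pi * r
Circumference = 2 * pi * 93
Circumference = 584.34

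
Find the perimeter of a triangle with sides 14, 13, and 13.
Perimeter = sum of all sides
Perimeter = 14 + 13 + 13
Perimeter = 40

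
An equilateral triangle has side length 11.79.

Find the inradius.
For an equilateral triangle, r = s/(2√3) where s is the side.
r = 11.79/(2√3) = 11.79/3.464102 = 3.403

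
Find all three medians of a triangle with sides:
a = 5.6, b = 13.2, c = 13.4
Using m_x = ½√(2y² + 2z² - x²):
m_a = ½√(2·13.2² + 2·13.4² - 5.6²) = ½√676.24 = 13
m_b = ½√(2·5.6² + 2·13.4² - 13.2²) = ½√247.6 = 7.868
m_c = ½√(2·5.6² + 2·13.2² - 13.4²) = ½√231.64 = 7.61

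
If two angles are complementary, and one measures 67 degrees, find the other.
Complementary angles sum to 90 degrees.
Other angle = 90 - 67
Other angle = 23 degrees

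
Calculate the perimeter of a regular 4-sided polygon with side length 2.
Perimeter = number of sides * side length
Perimeter = 4 * 2
Perimeter = 8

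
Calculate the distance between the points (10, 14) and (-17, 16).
Using the distance formula: d = sqrt((x₂-x₁)² + (y₂-y₁)²)
dx = (-17) - 10 = -27
dy = 16 - 14 = 2
d = sqrt((-27)² + 2²) = sqrt(729 + 4) = sqrt(733) = 27.07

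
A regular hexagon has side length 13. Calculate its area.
For a regular 6-gon with side length s = 13:
Apothem a = s / (2*tan(pi/6)) = 13 / (2*tan(pi/6)) ≈ 11.2583
Perimeter P = 6 * 13 = 78
Area = (1/2) * P * a = (1/2) * 78 * 11.2583 = 439.07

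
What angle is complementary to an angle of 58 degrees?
Complementary angles sum to 90 degrees.
Other angle = 90 - 58
Other angle = 32 degrees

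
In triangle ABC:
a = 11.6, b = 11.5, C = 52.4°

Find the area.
Using A = ½ab·sin(C):
A = ½·11.6·11.5·sin(52.4°) = ½·133.4·0.792290 = 52.85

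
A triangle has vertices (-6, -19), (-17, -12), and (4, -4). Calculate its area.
Using the coordinate formula: Area = (1/2)|x₁(y₂-y₃) + x₂(y₃-y₁) + x₃(y₁-y₂)|
Area = (1/2)|(-6)((-12)-(-4)) + (-17)((-4)-(-19)) + 4((-19)-(-12))|
Area = (1/2)|(-6)*(-8) + (-17)*15 + 4*(-7)|
Area = (1/2)|48 + (-255) + (-28)|
Area = (1/2)*235 = 117.50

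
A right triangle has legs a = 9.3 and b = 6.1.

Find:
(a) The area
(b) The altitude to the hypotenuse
(a) Area = ½ab = ½·9.3·6.1 = 28.365
(b) Hypotenuse c = √(9.3² + 6.1²) = √123.7 = 11.1221
    Area = ½·c·h_c  →  h_c = 2·Area/c = 2·28.365/11.1221 = 5.101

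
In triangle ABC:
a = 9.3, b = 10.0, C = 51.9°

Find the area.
Using A = ½ab·sin(C):
A = ½·9.3·10.0·sin(51.9°) = ½·93·0.786935 = 36.59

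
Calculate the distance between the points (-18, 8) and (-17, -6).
Using the distance formula: d = sqrt((x₂-x₁)² + (y₂-y₁)²)
dx = (-17) - (-18) = 1
dy = (-6) - 8 = -14
d = sqrt(1² + (-14)²) = sqrt(1 + 196) = sqrt(197) = 14.04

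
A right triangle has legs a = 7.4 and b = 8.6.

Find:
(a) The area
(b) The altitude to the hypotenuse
(a) Area = ½ab = ½·7.4·8.6 = 31.82
(b) Hypotenuse c = √(7.4² + 8.6²) = √128.72 = 11.3455
    Area = ½·c·h_c  →  h_c = 2·Area/c = 2·31.82/11.3455 = 5.609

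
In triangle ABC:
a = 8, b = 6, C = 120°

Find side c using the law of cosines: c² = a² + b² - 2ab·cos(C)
c² = 8² + 6² - 2·8·6·cos(120°)
c² = 64 + 36 - 96·-0.5000 = 148
c = √148 = 12.17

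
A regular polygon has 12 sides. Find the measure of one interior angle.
Interior angle of a regular n-gon = (n-2)*180/n
Interior angle = (12-2)*180/12
Interior angle = 10*180/12
Interior angle = 1800/12
Interior angle = 150 degrees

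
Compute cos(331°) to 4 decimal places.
cos(331 degrees) = 0.8746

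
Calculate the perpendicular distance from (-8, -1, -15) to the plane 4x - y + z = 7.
d = |4(-8) + (-1)(-1) + 1(-15) - (7)| / √(4² + (-1)² + 1²) = 53/√18 = 12.49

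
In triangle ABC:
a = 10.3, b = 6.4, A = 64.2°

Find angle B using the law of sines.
sin(B)/b = sin(A)/a
sin(B) = b·sin(A)/a = 6.4·sin(64.2°)/10.3 = 0.559421
B = arcsin(0.559421) = 34.02°  (b ≤ a, so B ≤ A and the acute solution is unique)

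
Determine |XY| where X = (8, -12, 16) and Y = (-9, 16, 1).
d = √[(-17)² + (28)² + (-15)²] = √1298 = 36.03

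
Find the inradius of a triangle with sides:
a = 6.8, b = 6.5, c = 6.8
s = (a+b+c)/2 = (6.8+6.5+6.8)/2 = 10.05
Area = √(s(s-a)(s-b)(s-c)) = √(10.05·3.25·3.55·3.25) = 19.4125
r = Area/s = 19.4125/10.05 = 1.932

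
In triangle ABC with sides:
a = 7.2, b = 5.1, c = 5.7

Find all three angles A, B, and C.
By the law of cosines:
cos(A) = (b² + c² - a²)/(2bc) = 0.114551  →  A = 83.42°
cos(B) = (a² + c² - b²)/(2ac) = 0.710526  →  B = 44.72°
cos(C) = (a² + b² - c²)/(2ab) = 0.617647  →  C = 51.86°
Check: A + B + C = 180.0° ✓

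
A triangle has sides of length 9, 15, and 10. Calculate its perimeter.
Perimeter = sum of all sides
Perimeter = 9 + 15 + 10
Perimeter = 34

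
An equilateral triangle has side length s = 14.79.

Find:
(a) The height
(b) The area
(a) Height h = s·√3/2 = 14.79·√3/2 = 12.81
(b) Area = (√3/4)·s² = (√3/4)·14.79² = (√3/4)·218.744 = 94.72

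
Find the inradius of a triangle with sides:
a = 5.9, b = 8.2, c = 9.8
s = (a+b+c)/2 = (5.9+8.2+9.8)/2 = 11.95
Area = √(s(s-a)(s-b)(s-c)) = √(11.95·6.05·3.75·2.15) = 24.1433
r = Area/s = 24.1433/11.95 = 2.02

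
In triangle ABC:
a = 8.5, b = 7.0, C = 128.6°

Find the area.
Using A = ½ab·sin(C):
A = ½·8.5·7.0·sin(128.6°) = ½·59.5·0.781520 = 23.25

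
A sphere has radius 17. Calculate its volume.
Volume = (4/3) * pi * r³
Volume = (4/3) * pi * 17³
Volume = (4/3) * pi * 4913
Volume = 20579.53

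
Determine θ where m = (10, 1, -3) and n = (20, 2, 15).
m·n = 157, |m|² = 110, |n|² = 629
cos θ = 157/√69190 ≈ 0.5969
θ ≈ 53.35°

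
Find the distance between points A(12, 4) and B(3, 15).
Using the distance formula: d = sqrt((x₂-x₁)² + (y₂-y₁)²)
dx = 3 - 12 = -9
dy = 15 - 4 = 11
d = sqrt((-9)² + 11²) = sqrt(81 + 121) = sqrt(202) = 14.21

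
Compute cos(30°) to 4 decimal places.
cos(30 degrees) = sqrt(3)/2
Decimal approximation: 0.866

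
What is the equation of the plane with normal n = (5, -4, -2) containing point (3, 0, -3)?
d = n·P = (5)(3) + (-4)(0) + (-2)(-3) = 21
Plane: 5x - 4y - 2z = 21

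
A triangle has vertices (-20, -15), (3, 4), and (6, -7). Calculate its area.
Using the coordinate formula: Area = (1/2)|x₁(y₂-y₃) + x₂(y₃-y₁) + x₃(y₁-y₂)|
Area = (1/2)|(-20)(4-(-7)) + 3((-7)-(-15)) + 6((-15)-4)|
Area = (1/2)|(-20)*11 + 3*8 + 6*(-19)|
Area = (1/2)|(-220) + 24 + (-114)|
Area = (1/2)*310 = 155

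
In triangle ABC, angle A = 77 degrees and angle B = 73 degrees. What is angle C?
Sum of angles in a triangle = 180 degrees
Third angle = 180 - 77 - 73
Third angle = 30 degrees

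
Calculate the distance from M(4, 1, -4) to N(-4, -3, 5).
d = √[(-8)² + (-4)² + (9)²] = √161 = 12.69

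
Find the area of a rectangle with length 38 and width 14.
Area = length * width
Area = 38 * 14
Area = 532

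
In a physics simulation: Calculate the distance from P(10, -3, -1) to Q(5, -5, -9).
d = √[(-5)² + (-2)² + (-8)²] = √93 = 9.644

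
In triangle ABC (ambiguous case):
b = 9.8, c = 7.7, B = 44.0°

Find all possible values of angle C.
sin(C)/c = sin(B)/b  →  sin(C) = c·sin(B)/b = 7.7·sin(44.0°)/9.8 = 0.545803
C₁ = arcsin(0.545803) = 33.08°,  C₂ = 180° - C₁ = 146.92°
Check C₂: A = 180° - 44.0° - 146.92° = -10.92° ≤ 0, rejected
C = 33.08° (one solution)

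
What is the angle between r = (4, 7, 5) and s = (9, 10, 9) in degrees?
r·s = 151, |r|² = 90, |s|² = 262
cos θ = 151/√23580 ≈ 0.9833
θ ≈ 10.47°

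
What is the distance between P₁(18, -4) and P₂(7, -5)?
Using the distance formula: d = sqrt((x₂-x₁)² + (y₂-y₁)²)
dx = 7 - 18 = -11
dy = (-5) - (-4) = -1
d = sqrt((-11)² + (-1)²) = sqrt(121 + 1) = sqrt(122) = 11.05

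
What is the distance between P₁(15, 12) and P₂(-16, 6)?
Using the distance formula: d = sqrt((x₂-x₁)² + (y₂-y₁)²)
dx = (-16) - 15 = -31
dy = 6 - 12 = -6
d = sqrt((-31)² + (-6)²) = sqrt(961 + 36) = sqrt(997) = 31.58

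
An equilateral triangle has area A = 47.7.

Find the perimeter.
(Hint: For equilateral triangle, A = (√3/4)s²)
A = (√3/4)s²  →  s² = 4A/√3 = 4·47.7/√3 = 110.158
s = 10.4956
Perimeter = 3s = 31.49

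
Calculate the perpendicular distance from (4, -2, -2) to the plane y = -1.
d = |0(4) + 1(-2) + 0(-2) - (-1)| / √(0² + 1² + 0²) = 1/√1 = 1.0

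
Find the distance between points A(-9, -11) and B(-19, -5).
Using the distance formula: d = sqrt((x₂-x₁)² + (y₂-y₁)²)
dx = (-19) - (-9) = -10
dy = (-5) - (-11) = 6
d = sqrt((-10)² + 6²) = sqrt(100 + 36) = sqrt(136) = 11.66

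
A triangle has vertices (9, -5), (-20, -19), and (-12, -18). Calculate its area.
Using the coordinate formula: Area = (1/2)|x₁(y₂-y₃) + x₂(y₃-y₁) + x₃(y₁-y₂)|
Area = (1/2)|9((-19)-(-18)) + (-20)((-18)-(-5)) + (-12)((-5)-(-19))|
Area = (1/2)|9*(-1) + (-20)*(-13) + (-12)*14|
Area = (1/2)|(-9) + 260 + (-168)|
Area = (1/2)*83 = 41.50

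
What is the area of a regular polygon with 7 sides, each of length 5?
For a regular 7-gon with side length s = 5:
Apothem a = s / (2*tan(pi/7)) = 5 / (2*tan(pi/7)) ≈ 5.1913
Perimeter P = 7 * 5 = 35
Area = (1/2) * P * a = (1/2) * 35 * 5.1913 = 90.85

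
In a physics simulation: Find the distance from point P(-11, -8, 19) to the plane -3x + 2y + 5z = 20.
d = |(-3)(-11) + 2(-8) + 5(19) - (20)| / √((-3)² + 2² + 5²) = 92/√38 = 14.92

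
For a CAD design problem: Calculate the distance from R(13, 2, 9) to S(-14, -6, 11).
d = √[(-27)² + (-8)² + (2)²] = √797 = 28.23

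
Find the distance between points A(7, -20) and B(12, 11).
Using the distance formula: d = sqrt((x₂-x₁)² + (y₂-y₁)²)
dx = 12 - 7 = 5
dy = 11 - (-20) = 31
d = sqrt(5² + 31²) = sqrt(25 + 961) = sqrt(986) = 31.40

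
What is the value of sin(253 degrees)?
sin(253 degrees) = -0.9563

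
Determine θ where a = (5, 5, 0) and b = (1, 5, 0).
a·b = 30, |a|² = 50, |b|² = 26
cos θ = 30/√1300 ≈ 0.8321
θ ≈ 33.69°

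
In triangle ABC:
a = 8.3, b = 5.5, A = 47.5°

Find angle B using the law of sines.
sin(B)/b = sin(A)/a
sin(B) = b·sin(A)/a = 5.5·sin(47.5°)/8.3 = 0.488557
B = arcsin(0.488557) = 29.25°  (b ≤ a, so B ≤ A and the acute solution is unique)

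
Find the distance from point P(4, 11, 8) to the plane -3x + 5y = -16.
d = |(-3)(4) + 5(11) + 0(8) - (-16)| / √((-3)² + 5² + 0²) = 59/√34 = 10.12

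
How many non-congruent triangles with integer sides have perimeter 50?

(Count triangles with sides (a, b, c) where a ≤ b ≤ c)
With a ≤ b ≤ c and a + b + c = 50, the triangle inequality a + b > c gives c < 50/2, so c ≤ 24.
Iterate a from 1 to ⌊p/3⌋ = 16; for each a, b ranges from a to ⌊(p−a)/2⌋ with c = p − a − b, keeping only c ≥ b.
Triples: (2, 24, 24), (3, 23, 24), (4, 22, 24), …
Count = 52 triangles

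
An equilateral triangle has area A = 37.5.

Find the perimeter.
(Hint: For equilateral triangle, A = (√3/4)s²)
A = (√3/4)s²  →  s² = 4A/√3 = 4·37.5/√3 = 86.6025
s = 9.30605
Perimeter = 3s = 27.92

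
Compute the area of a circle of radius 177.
Area = pi * r²
Area = pi * 177²
Area = pi * 31329
Area = 98422.96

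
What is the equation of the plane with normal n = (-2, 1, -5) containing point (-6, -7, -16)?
d = n·P = (-2)(-6) + (1)(-7) + (-5)(-16) = 85
Plane: -2x + y - 5z = 85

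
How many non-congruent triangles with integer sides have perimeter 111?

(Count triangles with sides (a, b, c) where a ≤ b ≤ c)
With a ≤ b ≤ c and a + b + c = 111, the triangle inequality a + b > c gives c < 111/2, so c ≤ 55.
Iterate a from 1 to ⌊p/3⌋ = 37; for each a, b ranges from a to ⌊(p−a)/2⌋ with c = p − a − b, keeping only c ≥ b.
Triples: (1, 55, 55), (2, 54, 55), (3, 53, 55), …
Count = 271 triangles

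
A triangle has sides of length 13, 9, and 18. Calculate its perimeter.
Perimeter = sum of all sides
Perimeter = 13 + 9 + 18
Perimeter = 40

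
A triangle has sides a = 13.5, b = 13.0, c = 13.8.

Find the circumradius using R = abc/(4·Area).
s = (a+b+c)/2 = 20.15
Area = √(s(s-a)(s-b)(s-c)) = √(20.15·6.65·7.15·6.35) = 77.9989
R = abc/(4·Area) = (13.5·13.0·13.8)/(4·77.9989) = 2421.9/311.9956 = 7.763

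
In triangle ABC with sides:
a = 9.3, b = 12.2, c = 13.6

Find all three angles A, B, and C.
By the law of cosines:
cos(A) = (b² + c² - a²)/(2bc) = 0.745269  →  A = 41.82°
cos(B) = (a² + c² - b²)/(2ac) = 0.484701  →  B = 61.01°
cos(C) = (a² + b² - c²)/(2ab) = 0.221973  →  C = 77.18°
Check: A + B + C = 180.0° ✓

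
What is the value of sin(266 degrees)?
sin(266 degrees) = -0.9976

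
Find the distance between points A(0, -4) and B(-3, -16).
Using the distance formula: d = sqrt((x₂-x₁)² + (y₂-y₁)²)
dx = (-3) - 0 = -3
dy = (-16) - (-4) = -12
d = sqrt((-3)² + (-12)²) = sqrt(9 + 144) = sqrt(153) = 12.37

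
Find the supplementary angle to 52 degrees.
Supplementary angles sum to 180 degrees.
Other angle = 180 - 52
Other angle = 128 degrees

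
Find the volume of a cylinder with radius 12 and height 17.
Volume = pi * r² * h
Volume = pi * 12² * 17
Volume = pi * 144 * 17
Volume = pi * 2448
Volume = 7690.62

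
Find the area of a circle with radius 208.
Area = pi * r²
Area = pi * 208²
Area = pi * 43264
Area = 135917.86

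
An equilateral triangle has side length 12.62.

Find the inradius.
For an equilateral triangle, r = s/(2√3) where s is the side.
r = 12.62/(2√3) = 12.62/3.464102 = 3.643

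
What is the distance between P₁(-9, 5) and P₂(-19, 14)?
Using the distance formula: d = sqrt((x₂-x₁)² + (y₂-y₁)²)
dx = (-19) - (-9) = -10
dy = 14 - 5 = 9
d = sqrt((-10)² + 9²) = sqrt(100 + 81) = sqrt(181) = 13.45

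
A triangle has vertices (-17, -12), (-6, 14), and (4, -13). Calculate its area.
Using the coordinate formula: Area = (1/2)|x₁(y₂-y₃) + x₂(y₃-y₁) + x₃(y₁-y₂)|
Area = (1/2)|(-17)(14-(-13)) + (-6)((-13)-(-12)) + 4((-12)-14)|
Area = (1/2)|(-17)*27 + (-6)*(-1) + 4*(-26)|
Area = (1/2)|(-459) + 6 + (-104)|
Area = (1/2)*557 = 278.50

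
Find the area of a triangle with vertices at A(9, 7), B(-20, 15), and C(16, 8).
Using the coordinate formula: Area = (1/2)|x₁(y₂-y₃) + x₂(y₃-y₁) + x₃(y₁-y₂)|
Area = (1/2)|9(15-8) + (-20)(8-7) + 16(7-15)|
Area = (1/2)|9*7 + (-20)*1 + 16*(-8)|
Area = (1/2)|63 + (-20) + (-128)|
Area = (1/2)*85 = 42.50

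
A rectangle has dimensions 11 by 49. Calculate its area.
Area = length * width
Area = 11 * 49
Area = 539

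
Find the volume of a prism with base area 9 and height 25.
Volume = base area * height
Volume = 9 * 25
Volume = 225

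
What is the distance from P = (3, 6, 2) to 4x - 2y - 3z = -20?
d = |4(3) + (-2)(6) + (-3)(2) - (-20)| / √(4² + (-2)² + (-3)²) = 14/√29 = 2.6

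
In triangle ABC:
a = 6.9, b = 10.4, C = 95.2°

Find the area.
Using A = ½ab·sin(C):
A = ½·6.9·10.4·sin(95.2°) = ½·71.76·0.995884 = 35.73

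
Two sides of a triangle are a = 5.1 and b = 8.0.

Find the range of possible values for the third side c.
By the triangle inequality: |a - b| < c < a + b
|5.1 - 8.0| < c < 5.1 + 8.0
2.9 < c < 13.1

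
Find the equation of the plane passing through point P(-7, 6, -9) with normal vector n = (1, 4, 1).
d = n·P = (1)(-7) + (4)(6) + (1)(-9) = 8
Plane: x + 4y + z = 8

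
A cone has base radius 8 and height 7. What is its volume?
Volume = (1/3) * pi * r² * h
Volume = (1/3) * pi * 8² * 7
Volume = (1/3) * pi * 64 * 7
Volume = (1/3) * pi * 448
Volume = 469.14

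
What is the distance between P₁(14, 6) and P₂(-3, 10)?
Using the distance formula: d = sqrt((x₂-x₁)² + (y₂-y₁)²)
dx = (-3) - 14 = -17
dy = 10 - 6 = 4
d = sqrt((-17)² + 4²) = sqrt(289 + 16) = sqrt(305) = 17.46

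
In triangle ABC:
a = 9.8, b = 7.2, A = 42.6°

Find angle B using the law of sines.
sin(B)/b = sin(A)/a
sin(B) = b·sin(A)/a = 7.2·sin(42.6°)/9.8 = 0.497297
B = arcsin(0.497297) = 29.82°  (b ≤ a, so B ≤ A and the acute solution is unique)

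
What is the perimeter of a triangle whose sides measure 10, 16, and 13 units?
Perimeter = sum of all sides
Perimeter = 10 + 16 + 13
Perimeter = 39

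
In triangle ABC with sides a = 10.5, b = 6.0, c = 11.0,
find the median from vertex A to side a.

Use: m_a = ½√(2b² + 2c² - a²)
m_a = ½√(2·6.0² + 2·11.0² - 10.5²)
m_a = ½√(72 + 242 - 110.25) = ½√203.75 = 7.137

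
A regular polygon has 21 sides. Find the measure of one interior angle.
Interior angle of a regular n-gon = (n-2)*180/n
Interior angle = (21-2)*180/21
Interior angle = 19*180/21
Interior angle = 3420/21
Interior angle = 162.86 degrees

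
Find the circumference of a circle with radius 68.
Circumference = 2 * pi * r
Circumference = 2 * pi * 68
Circumference = 427.26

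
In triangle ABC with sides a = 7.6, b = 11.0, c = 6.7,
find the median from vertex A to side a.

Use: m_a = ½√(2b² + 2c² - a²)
m_a = ½√(2·11.0² + 2·6.7² - 7.6²)
m_a = ½√(242 + 89.78 - 57.76) = ½√274.02 = 8.277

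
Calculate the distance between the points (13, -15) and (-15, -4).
Using the distance formula: d = sqrt((x₂-x₁)² + (y₂-y₁)²)
dx = (-15) - 13 = -28
dy = (-4) - (-15) = 11
d = sqrt((-28)² + 11²) = sqrt(784 + 121) = sqrt(905) = 30.08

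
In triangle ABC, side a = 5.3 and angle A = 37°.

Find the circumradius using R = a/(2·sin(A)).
R = a/(2·sin(A)) = 5.3/(2·sin(37°))
R = 5.3/(2·0.601815) = 5.3/1.203630 = 4.403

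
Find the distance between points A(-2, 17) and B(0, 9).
Using the distance formula: d = sqrt((x₂-x₁)² + (y₂-y₁)²)
dx = 0 - (-2) = 2
dy = 9 - 17 = -8
d = sqrt(2² + (-8)²) = sqrt(4 + 64) = sqrt(68) = 8.25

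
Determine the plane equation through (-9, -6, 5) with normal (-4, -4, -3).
d = n·P = (-4)(-9) + (-4)(-6) + (-3)(5) = 45
Plane: -4x - 4y - 3z = 45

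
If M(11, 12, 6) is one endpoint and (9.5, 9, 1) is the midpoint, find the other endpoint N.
N = (2×9.5 - 11, 2×9 - 12, 2×1 - 6) = (8, 6, -4)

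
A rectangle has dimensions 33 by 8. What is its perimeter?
Perimeter = 2 * (length + width)
Perimeter = 2 * (33 + 8)
Perimeter = 2 * 41
Perimeter = 82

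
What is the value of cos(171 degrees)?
cos(171 degrees) = -0.9877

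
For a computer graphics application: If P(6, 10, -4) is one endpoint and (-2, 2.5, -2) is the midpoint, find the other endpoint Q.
Q = (2×(-2) - 6, 2×2.5 - 10, 2×(-2) - (-4)) = (-10, -5, 0)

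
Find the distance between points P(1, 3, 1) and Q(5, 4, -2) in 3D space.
d = √[(4)² + (1)² + (-3)²] = √26 = 5.099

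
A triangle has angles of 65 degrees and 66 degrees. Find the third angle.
Sum of angles in a triangle = 180 degrees
Third angle = 180 - 65 - 66
Third angle = 49 degrees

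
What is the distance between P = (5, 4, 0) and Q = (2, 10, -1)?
d = √[(-3)² + (6)² + (-1)²] = √46 = 6.782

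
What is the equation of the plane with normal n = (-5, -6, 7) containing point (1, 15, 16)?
d = n·P = (-5)(1) + (-6)(15) + (7)(16) = 17
Plane: -5x - 6y + 7z = 17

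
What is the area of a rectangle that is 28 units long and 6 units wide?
Area = length * width
Area = 28 * 6
Area = 168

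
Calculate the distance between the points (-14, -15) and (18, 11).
Using the distance formula: d = sqrt((x₂-x₁)² + (y₂-y₁)²)
dx = 18 - (-14) = 32
dy = 11 - (-15) = 26
d = sqrt(32² + 26²) = sqrt(1024 + 676) = sqrt(1700) = 41.23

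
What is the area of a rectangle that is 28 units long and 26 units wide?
Area = length * width
Area = 28 * 26
Area = 728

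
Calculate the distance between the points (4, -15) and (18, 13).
Using the distance formula: d = sqrt((x₂-x₁)² + (y₂-y₁)²)
dx = 18 - 4 = 14
dy = 13 - (-15) = 28
d = sqrt(14² + 28²) = sqrt(196 + 784) = sqrt(980) = 31.30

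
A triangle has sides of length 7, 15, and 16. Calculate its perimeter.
Perimeter = sum of all sides
Perimeter = 7 + 15 + 16
Perimeter = 38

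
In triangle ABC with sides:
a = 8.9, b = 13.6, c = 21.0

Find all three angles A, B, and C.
By the law of cosines:
cos(A) = (b² + c² - a²)/(2bc) = 0.957195  →  A = 16.82°
cos(B) = (a² + c² - b²)/(2ac) = 0.896870  →  B = 26.25°
cos(C) = (a² + b² - c²)/(2ab) = -0.730461  →  C = 136.9°
Check: A + B + C = 180.0° ✓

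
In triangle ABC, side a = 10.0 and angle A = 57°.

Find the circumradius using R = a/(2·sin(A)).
R = a/(2·sin(A)) = 10.0/(2·sin(57°))
R = 10.0/(2·0.838671) = 10.0/1.677341 = 5.962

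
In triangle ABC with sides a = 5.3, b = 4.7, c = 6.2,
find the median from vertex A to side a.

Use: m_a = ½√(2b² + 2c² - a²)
m_a = ½√(2·4.7² + 2·6.2² - 5.3²)
m_a = ½√(44.18 + 76.88 - 28.09) = ½√92.97 = 4.821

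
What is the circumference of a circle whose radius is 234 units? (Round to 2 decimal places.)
Circumference = 2 * pi * r
Circumference = 2 * pi * 234
Circumference = 1470.27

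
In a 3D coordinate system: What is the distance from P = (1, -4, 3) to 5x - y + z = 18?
d = |5(1) + (-1)(-4) + 1(3) - (18)| / √(5² + (-1)² + 1²) = 6/√27 = 1.155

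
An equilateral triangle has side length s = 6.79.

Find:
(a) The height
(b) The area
(a) Height h = s·√3/2 = 6.79·√3/2 = 5.88
(b) Area = (√3/4)·s² = (√3/4)·6.79² = (√3/4)·46.1041 = 19.96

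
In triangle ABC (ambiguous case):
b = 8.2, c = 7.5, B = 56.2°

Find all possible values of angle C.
sin(C)/c = sin(B)/b  →  sin(C) = c·sin(B)/b = 7.5·sin(56.2°)/8.2 = 0.760047
C₁ = arcsin(0.760047) = 49.47°,  C₂ = 180° - C₁ = 130.53°
Check C₂: A = 180° - 56.2° - 130.53° = -6.73° ≤ 0, rejected
C = 49.47° (one solution)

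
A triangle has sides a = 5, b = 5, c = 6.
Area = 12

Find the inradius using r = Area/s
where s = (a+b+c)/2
s = (5+5+6)/2 = 8
r = Area/s = 12/8 = 1.5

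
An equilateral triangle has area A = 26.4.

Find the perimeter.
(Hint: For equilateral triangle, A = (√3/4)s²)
A = (√3/4)s²  →  s² = 4A/√3 = 4·26.4/√3 = 60.9682
s = 7.80821
Perimeter = 3s = 23.42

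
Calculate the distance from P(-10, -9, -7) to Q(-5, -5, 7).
d = √[(5)² + (4)² + (14)²] = √237 = 15.39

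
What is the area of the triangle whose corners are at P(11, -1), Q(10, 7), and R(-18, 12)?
Using the coordinate formula: Area = (1/2)|x₁(y₂-y₃) + x₂(y₃-y₁) + x₃(y₁-y₂)|
Area = (1/2)|11(7-12) + 10(12-(-1)) + (-18)((-1)-7)|
Area = (1/2)|11*(-5) + 10*13 + (-18)*(-8)|
Area = (1/2)|(-55) + 130 + 144|
Area = (1/2)*219 = 109.50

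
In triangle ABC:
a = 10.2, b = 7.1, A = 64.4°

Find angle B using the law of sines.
sin(B)/b = sin(A)/a
sin(B) = b·sin(A)/a = 7.1·sin(64.4°)/10.2 = 0.627746
B = arcsin(0.627746) = 38.88°  (b ≤ a, so B ≤ A and the acute solution is unique)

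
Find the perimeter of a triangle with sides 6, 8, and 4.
Perimeter = sum of all sides
Perimeter = 6 + 8 + 4
Perimeter = 18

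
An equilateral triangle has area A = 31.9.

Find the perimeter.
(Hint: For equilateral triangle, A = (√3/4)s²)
A = (√3/4)s²  →  s² = 4A/√3 = 4·31.9/√3 = 73.6699
s = 8.58312
Perimeter = 3s = 25.75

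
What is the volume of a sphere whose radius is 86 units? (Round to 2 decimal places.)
Volume = (4/3) * pi * r³
Volume = (4/3) * pi * 86³
Volume = (4/3) * pi * 636056
Volume = 2664305.14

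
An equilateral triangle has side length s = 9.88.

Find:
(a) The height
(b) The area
(a) Height h = s·√3/2 = 9.88·√3/2 = 8.556
(b) Area = (√3/4)·s² = (√3/4)·9.88² = (√3/4)·97.6144 = 42.27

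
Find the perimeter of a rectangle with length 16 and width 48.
Perimeter = 2 * (length + width)
Perimeter = 2 * (16 + 48)
Perimeter = 2 * 64
Perimeter = 128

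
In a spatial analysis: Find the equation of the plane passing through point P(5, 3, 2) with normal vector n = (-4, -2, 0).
d = n·P = (-4)(5) + (-2)(3) + (0)(2) = -26
Plane: -4x - 2y = -26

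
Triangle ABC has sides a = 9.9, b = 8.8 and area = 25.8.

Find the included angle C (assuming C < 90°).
Area = ½ab·sin(C)  →  sin(C) = 2·Area/(ab)
sin(C) = 2·25.8/(9.9·8.8) = 0.592287
C = arcsin(0.592287) = 36.32°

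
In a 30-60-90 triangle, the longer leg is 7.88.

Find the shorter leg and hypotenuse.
In a 30-60-90 triangle, sides are in ratio 1 : √3 : 2.
Long leg = short leg·√3  →  short leg = 7.88/√3 = 4.55
Hypotenuse = 2·(short leg) = 2·7.88/√3 = 9.099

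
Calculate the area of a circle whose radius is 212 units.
Area = pi * r²
Area = pi * 212²
Area = pi * 44944
Area = 141195.74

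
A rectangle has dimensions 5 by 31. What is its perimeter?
Perimeter = 2 * (length + width)
Perimeter = 2 * (5 + 31)
Perimeter = 2 * 36
Perimeter = 72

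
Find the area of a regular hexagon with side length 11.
For a regular 6-gon with side length s = 11:
Apothem a = s / (2*tan(pi/6)) = 11 / (2*tan(pi/6)) ≈ 9.5263
Perimeter P = 6 * 11 = 66
Area = (1/2) * P * a = (1/2) * 66 * 9.5263 = 314.37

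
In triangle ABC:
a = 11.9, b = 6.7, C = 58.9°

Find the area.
Using A = ½ab·sin(C):
A = ½·11.9·6.7·sin(58.9°) = ½·79.73·0.856267 = 34.14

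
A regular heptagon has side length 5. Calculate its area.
For a regular 7-gon with side length s = 5:
Apothem a = s / (2*tan(pi/7)) = 5 / (2*tan(pi/7)) ≈ 5.1913
Perimeter P = 7 * 5 = 35
Area = (1/2) * P * a = (1/2) * 35 * 5.1913 = 90.85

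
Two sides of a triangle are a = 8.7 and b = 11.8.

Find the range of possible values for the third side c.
By the triangle inequality: |a - b| < c < a + b
|8.7 - 11.8| < c < 8.7 + 11.8
3.1 < c < 20.5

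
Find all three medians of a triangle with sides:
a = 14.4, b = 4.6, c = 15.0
Using m_x = ½√(2y² + 2z² - x²):
m_a = ½√(2·4.6² + 2·15.0² - 14.4²) = ½√284.96 = 8.44
m_b = ½√(2·14.4² + 2·15.0² - 4.6²) = ½√843.56 = 14.52
m_c = ½√(2·14.4² + 2·4.6² - 15.0²) = ½√232.04 = 7.616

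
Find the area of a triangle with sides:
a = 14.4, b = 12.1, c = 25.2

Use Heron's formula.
s = (a+b+c)/2 = (14.4+12.1+25.2)/2 = 25.85
A = √(s(s-a)(s-b)(s-c)) = √(25.85·11.45·13.75·0.65)
A = √2645.34 = 51.43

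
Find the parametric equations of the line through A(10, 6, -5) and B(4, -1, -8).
Direction vector d = B - A = (-6, -7, -3)
x = 10 - 6t, y = 6 - 7t, z = -5 - 3t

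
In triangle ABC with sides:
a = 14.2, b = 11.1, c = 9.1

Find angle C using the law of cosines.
cos(C) = (a² + b² - c²)/(2ab)
cos(C) = (14.2² + 11.1² - 9.1²)/(2·14.2·11.1) = 242.04/315.24 = 0.767796
C = arccos(0.767796) = 39.84°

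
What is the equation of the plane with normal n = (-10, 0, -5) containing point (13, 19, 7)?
d = n·P = (-10)(13) + (0)(19) + (-5)(7) = -165
Plane: -10x - 5z = -165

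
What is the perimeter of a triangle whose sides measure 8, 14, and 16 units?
Perimeter = sum of all sides
Perimeter = 8 + 14 + 16
Perimeter = 38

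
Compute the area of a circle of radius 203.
Area = pi * r²
Area = pi * 203²
Area = pi * 41209
Area = 129461.89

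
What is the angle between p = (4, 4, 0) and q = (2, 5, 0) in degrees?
p·q = 28, |p|² = 32, |q|² = 29
cos θ = 28/√928 ≈ 0.9191
θ ≈ 23.2°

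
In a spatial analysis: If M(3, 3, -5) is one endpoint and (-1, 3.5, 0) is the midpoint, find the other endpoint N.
N = (2×(-1) - 3, 2×3.5 - 3, 2×0 - (-5)) = (-5, 4, 5)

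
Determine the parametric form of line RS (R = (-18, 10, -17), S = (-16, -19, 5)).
Direction vector d = S - R = (2, -29, 22)
x = -18 + 2t, y = 10 - 29t, z = -17 + 22t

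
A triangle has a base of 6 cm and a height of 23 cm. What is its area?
Area = (1/2) * base * height
Area = (1/2) * 6 * 23
Area = 69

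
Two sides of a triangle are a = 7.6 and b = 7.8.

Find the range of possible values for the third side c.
By the triangle inequality: |a - b| < c < a + b
|7.6 - 7.8| < c < 7.6 + 7.8
0.2 < c < 15.4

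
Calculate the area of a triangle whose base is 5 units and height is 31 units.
Area = (1/2) * base * height
Area = (1/2) * 5 * 31
Area = 77.50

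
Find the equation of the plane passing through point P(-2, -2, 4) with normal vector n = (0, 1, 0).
d = n·P = (0)(-2) + (1)(-2) + (0)(4) = -2
Plane: y = -2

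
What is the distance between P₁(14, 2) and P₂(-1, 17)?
Using the distance formula: d = sqrt((x₂-x₁)² + (y₂-y₁)²)
dx = (-1) - 14 = -15
dy = 17 - 2 = 15
d = sqrt((-15)² + 15²) = sqrt(225 + 225) = sqrt(450) = 21.21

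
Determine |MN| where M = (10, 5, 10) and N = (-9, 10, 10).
d = √[(-19)² + (5)² + (0)²] = √386 = 19.65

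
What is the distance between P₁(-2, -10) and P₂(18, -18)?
Using the distance formula: d = sqrt((x₂-x₁)² + (y₂-y₁)²)
dx = 18 - (-2) = 20
dy = (-18) - (-10) = -8
d = sqrt(20² + (-8)²) = sqrt(400 + 64) = sqrt(464) = 21.54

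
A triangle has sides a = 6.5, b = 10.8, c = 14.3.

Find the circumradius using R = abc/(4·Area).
s = (a+b+c)/2 = 15.8
Area = √(s(s-a)(s-b)(s-c)) = √(15.8·9.3·5·1.5) = 33.1971
R = abc/(4·Area) = (6.5·10.8·14.3)/(4·33.1971) = 1003.86/132.7884 = 7.56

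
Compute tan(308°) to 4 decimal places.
tan(308 degrees) = -1.2799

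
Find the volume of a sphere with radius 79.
Volume = (4/3) * pi * r³
Volume = (4/3) * pi * 79³
Volume = (4/3) * pi * 493039
Volume = 2065236.93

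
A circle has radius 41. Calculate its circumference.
Circumference = 2 * pi * r
Circumference = 2 * pi * 41
Circumference = 257.61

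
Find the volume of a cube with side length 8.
Volume = s³
Volume = 8³
Volume = 512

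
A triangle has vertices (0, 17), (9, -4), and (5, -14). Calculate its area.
Using the coordinate formula: Area = (1/2)|x₁(y₂-y₃) + x₂(y₃-y₁) + x₃(y₁-y₂)|
Area = (1/2)|0((-4)-(-14)) + 9((-14)-17) + 5(17-(-4))|
Area = (1/2)|0*10 + 9*(-31) + 5*21|
Area = (1/2)|0 + (-279) + 105|
Area = (1/2)*174 = 87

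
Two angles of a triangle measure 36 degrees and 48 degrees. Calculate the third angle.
Sum of angles in a triangle = 180 degrees
Third angle = 180 - 36 - 48
Third angle = 96 degrees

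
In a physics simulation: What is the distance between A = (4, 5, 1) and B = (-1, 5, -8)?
d = √[(-5)² + (0)² + (-9)²] = √106 = 10.3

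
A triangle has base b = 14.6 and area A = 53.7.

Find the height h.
A = ½bh  →  h = 2A/b
h = 2·53.7/14.6 = 7.356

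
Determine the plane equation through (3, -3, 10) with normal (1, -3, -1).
d = n·P = (1)(3) + (-3)(-3) + (-1)(10) = 2
Plane: x - 3y - z = 2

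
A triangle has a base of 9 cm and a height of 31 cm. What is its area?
Area = (1/2) * base * height
Area = (1/2) * 9 * 31
Area = 139.50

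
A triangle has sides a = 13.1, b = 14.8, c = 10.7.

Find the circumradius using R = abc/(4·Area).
s = (a+b+c)/2 = 19.3
Area = √(s(s-a)(s-b)(s-c)) = √(19.3·6.2·4.5·8.6) = 68.0503
R = abc/(4·Area) = (13.1·14.8·10.7)/(4·68.0503) = 2074.516/272.2012 = 7.621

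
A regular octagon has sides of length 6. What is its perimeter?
Perimeter = number of sides * side length
Perimeter = 8 * 6
Perimeter = 48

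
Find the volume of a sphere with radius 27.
Volume = (4/3) * pi * r³
Volume = (4/3) * pi * 27³
Volume = (4/3) * pi * 19683
Volume = 82447.96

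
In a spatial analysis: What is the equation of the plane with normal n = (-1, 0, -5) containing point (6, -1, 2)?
d = n·P = (-1)(6) + (0)(-1) + (-5)(2) = -16
Plane: -x - 5z = -16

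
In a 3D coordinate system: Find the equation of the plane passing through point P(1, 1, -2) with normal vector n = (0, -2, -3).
d = n·P = (0)(1) + (-2)(1) + (-3)(-2) = 4
Plane: -2y - 3z = 4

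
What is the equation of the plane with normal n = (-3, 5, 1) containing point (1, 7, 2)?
d = n·P = (-3)(1) + (5)(7) + (1)(2) = 34
Plane: -3x + 5y + z = 34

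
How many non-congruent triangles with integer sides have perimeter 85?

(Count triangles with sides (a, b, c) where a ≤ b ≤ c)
With a ≤ b ≤ c and a + b + c = 85, the triangle inequality a + b > c gives c < 85/2, so c ≤ 42.
Iterate a from 1 to ⌊p/3⌋ = 28; for each a, b ranges from a to ⌊(p−a)/2⌋ with c = p − a − b, keeping only c ≥ b.
Triples: (1, 42, 42), (2, 41, 42), (3, 40, 42), …
Count = 161 triangles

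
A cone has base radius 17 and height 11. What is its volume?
Volume = (1/3) * pi * r² * h
Volume = (1/3) * pi * 17² * 11
Volume = (1/3) * pi * 289 * 11
Volume = (1/3) * pi * 3179
Volume = 3329.04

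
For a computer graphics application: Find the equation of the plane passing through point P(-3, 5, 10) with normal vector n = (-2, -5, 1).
d = n·P = (-2)(-3) + (-5)(5) + (1)(10) = -9
Plane: -2x - 5y + z = -9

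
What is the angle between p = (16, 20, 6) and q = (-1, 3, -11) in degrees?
p·q = -22, |p|² = 692, |q|² = 131
cos θ = -22/√90652 ≈ -0.07307
θ ≈ 94.19°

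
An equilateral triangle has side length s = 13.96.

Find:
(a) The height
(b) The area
(a) Height h = s·√3/2 = 13.96·√3/2 = 12.09
(b) Area = (√3/4)·s² = (√3/4)·13.96² = (√3/4)·194.882 = 84.39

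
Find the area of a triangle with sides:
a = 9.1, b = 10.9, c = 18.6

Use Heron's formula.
s = (a+b+c)/2 = (9.1+10.9+18.6)/2 = 19.3
A = √(s(s-a)(s-b)(s-c)) = √(19.3·10.2·8.4·0.7)
A = √1157.54 = 34.02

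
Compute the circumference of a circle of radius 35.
Circumference = 2 * pi * r
Circumference = 2 * pi * 35
Circumference = 219.91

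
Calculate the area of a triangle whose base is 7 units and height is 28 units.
Area = (1/2) * base * height
Area = (1/2) * 7 * 28
Area = 98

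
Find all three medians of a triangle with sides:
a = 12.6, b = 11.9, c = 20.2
Using m_x = ½√(2y² + 2z² - x²):
m_a = ½√(2·11.9² + 2·20.2² - 12.6²) = ½√940.54 = 15.33
m_b = ½√(2·12.6² + 2·20.2² - 11.9²) = ½√991.99 = 15.75
m_c = ½√(2·12.6² + 2·11.9² - 20.2²) = ½√192.7 = 6.941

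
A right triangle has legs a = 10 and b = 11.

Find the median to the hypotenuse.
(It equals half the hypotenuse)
Hypotenuse c = √(10² + 11²) = √221 = 14.8661
Median to hypotenuse = c/2 = 7.433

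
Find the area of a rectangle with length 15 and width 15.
Area = length * width
Area = 15 * 15
Area = 225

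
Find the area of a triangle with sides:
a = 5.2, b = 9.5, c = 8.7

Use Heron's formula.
s = (a+b+c)/2 = (5.2+9.5+8.7)/2 = 11.7
A = √(s(s-a)(s-b)(s-c)) = √(11.7·6.5·2.2·3)
A = √501.93 = 22.4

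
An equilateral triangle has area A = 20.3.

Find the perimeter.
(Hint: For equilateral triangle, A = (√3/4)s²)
A = (√3/4)s²  →  s² = 4A/√3 = 4·20.3/√3 = 46.8808
s = 6.84696
Perimeter = 3s = 20.54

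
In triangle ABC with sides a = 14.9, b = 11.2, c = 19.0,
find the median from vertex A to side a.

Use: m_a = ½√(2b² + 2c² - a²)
m_a = ½√(2·11.2² + 2·19.0² - 14.9²)
m_a = ½√(250.88 + 722 - 222.01) = ½√750.87 = 13.7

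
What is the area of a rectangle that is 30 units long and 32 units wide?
Area = length * width
Area = 30 * 32
Area = 960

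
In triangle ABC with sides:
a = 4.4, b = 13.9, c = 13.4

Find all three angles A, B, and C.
By the law of cosines:
cos(A) = (b² + c² - a²)/(2bc) = 0.948701  →  A = 18.43°
cos(B) = (a² + c² - b²)/(2ac) = 0.048423  →  B = 87.22°
cos(C) = (a² + b² - c²)/(2ab) = 0.269866  →  C = 74.34°
Check: A + B + C = 180.0° ✓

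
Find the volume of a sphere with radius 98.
Volume = (4/3) * pi * r³
Volume = (4/3) * pi * 98³
Volume = (4/3) * pi * 941192
Volume = 3942455.83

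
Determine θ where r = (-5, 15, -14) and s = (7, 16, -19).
r·s = 471, |r|² = 446, |s|² = 666
cos θ = 471/√297036 ≈ 0.8642
θ ≈ 30.21°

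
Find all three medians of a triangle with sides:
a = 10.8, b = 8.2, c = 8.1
Using m_x = ½√(2y² + 2z² - x²):
m_a = ½√(2·8.2² + 2·8.1² - 10.8²) = ½√149.06 = 6.105
m_b = ½√(2·10.8² + 2·8.1² - 8.2²) = ½√297.26 = 8.621
m_c = ½√(2·10.8² + 2·8.2² - 8.1²) = ½√302.15 = 8.691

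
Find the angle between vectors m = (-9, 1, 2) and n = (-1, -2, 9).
m·n = 25, |m|² = 86, |n|² = 86
cos θ = 25/√7396 ≈ 0.2907
θ ≈ 73.1°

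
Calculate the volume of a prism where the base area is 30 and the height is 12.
Volume = base area * height
Volume = 30 * 12
Volume = 360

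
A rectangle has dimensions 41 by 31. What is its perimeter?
Perimeter = 2 * (length + width)
Perimeter = 2 * (41 + 31)
Perimeter = 2 * 72
Perimeter = 144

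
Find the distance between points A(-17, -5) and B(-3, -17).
Using the distance formula: d = sqrt((x₂-x₁)² + (y₂-y₁)²)
dx = (-3) - (-17) = 14
dy = (-17) - (-5) = -12
d = sqrt(14² + (-12)²) = sqrt(196 + 144) = sqrt(340) = 18.44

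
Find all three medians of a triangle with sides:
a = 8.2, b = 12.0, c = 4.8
Using m_x = ½√(2y² + 2z² - x²):
m_a = ½√(2·12.0² + 2·4.8² - 8.2²) = ½√266.84 = 8.168
m_b = ½√(2·8.2² + 2·4.8² - 12.0²) = ½√36.56 = 3.023
m_c = ½√(2·8.2² + 2·12.0² - 4.8²) = ½√399.44 = 9.993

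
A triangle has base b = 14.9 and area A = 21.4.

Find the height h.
A = ½bh  →  h = 2A/b
h = 2·21.4/14.9 = 2.872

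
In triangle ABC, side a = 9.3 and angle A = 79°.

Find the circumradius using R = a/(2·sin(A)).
R = a/(2·sin(A)) = 9.3/(2·sin(79°))
R = 9.3/(2·0.981627) = 9.3/1.963254 = 4.737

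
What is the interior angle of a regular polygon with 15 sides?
Interior angle of a regular n-gon = (n-2)*180/n
Interior angle = (15-2)*180/15
Interior angle = 13*180/15
Interior angle = 2340/15
Interior angle = 156 degrees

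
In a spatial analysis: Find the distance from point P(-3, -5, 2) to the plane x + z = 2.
d = |1(-3) + 0(-5) + 1(2) - (2)| / √(1² + 0² + 1²) = 3/√2 = 2.121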